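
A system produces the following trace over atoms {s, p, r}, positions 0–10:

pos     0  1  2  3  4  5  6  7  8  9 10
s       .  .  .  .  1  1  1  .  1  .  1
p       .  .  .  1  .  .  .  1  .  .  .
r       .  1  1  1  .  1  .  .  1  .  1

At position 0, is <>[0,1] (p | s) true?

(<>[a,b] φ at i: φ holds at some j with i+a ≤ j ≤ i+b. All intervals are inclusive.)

Does not hold

Check (p | s) at each j in [0,1]:
  j=0: false
  j=1: false
No position in the window satisfies it → formula fails.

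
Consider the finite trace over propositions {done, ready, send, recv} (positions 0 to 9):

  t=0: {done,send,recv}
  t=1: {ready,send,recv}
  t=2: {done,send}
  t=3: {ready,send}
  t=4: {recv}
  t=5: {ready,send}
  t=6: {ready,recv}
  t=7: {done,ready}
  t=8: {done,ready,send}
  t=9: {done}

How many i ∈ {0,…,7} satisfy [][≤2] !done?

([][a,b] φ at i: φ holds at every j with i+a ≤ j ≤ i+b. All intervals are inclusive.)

Evaluate at each i in [0,7]:
  i=0: ✗ (fails at j=0)
  i=1: ✗ (fails at j=2)
  i=2: ✗ (fails at j=2)
  i=3: ✓ (all of [3,5])
  i=4: ✓ (all of [4,6])
  i=5: ✗ (fails at j=7)
  i=6: ✗ (fails at j=7)
  i=7: ✗ (fails at j=7)
Positions where it holds: {3, 4} → 2.

2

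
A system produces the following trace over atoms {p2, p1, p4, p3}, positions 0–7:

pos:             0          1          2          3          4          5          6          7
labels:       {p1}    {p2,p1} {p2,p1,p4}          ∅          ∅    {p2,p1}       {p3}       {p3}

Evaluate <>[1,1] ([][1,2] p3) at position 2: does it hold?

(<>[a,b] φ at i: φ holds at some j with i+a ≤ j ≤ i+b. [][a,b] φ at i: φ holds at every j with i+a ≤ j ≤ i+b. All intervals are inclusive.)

No

Check [][1,2] p3 at each j in [3,3]:
  j=3: fails at 4
No position in the window satisfies it → formula fails.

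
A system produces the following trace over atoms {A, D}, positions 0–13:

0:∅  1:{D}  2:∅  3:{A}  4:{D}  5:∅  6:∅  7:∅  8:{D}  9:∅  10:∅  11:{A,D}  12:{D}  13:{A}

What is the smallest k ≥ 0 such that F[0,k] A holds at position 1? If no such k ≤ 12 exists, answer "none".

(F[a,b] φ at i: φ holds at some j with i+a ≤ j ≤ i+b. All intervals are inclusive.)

2

Scan j = 1,2,… for A:
  j=1: fails
  j=2: fails
  j=3: holds
First hit at j=3, so smallest k = 3-1 = 2.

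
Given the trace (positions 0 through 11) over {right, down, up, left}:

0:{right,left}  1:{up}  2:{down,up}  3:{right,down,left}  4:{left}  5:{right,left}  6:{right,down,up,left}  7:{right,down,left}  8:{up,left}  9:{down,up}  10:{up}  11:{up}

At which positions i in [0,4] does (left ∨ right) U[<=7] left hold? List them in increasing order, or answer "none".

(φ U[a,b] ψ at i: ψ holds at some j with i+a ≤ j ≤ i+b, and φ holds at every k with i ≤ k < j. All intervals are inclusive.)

0, 3, 4

Evaluate at each i in [0,4]:
  i=0: ✓ (rhs at j=0)
  i=1: ✗ (lhs fails at k=1 before rhs at j=3)
  i=2: ✗ (lhs fails at k=2 before rhs at j=3)
  i=3: ✓ (rhs at j=3)
  i=4: ✓ (rhs at j=4)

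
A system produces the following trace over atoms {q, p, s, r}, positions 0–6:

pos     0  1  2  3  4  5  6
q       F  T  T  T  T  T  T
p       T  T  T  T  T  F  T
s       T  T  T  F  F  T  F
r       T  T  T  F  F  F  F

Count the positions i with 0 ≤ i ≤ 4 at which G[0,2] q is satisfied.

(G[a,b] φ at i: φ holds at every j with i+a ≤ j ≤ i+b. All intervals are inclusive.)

4

Evaluate at each i in [0,4]:
  i=0: ✗ (fails at j=0)
  i=1: ✓ (all of [1,3])
  i=2: ✓ (all of [2,4])
  i=3: ✓ (all of [3,5])
  i=4: ✓ (all of [4,6])
Positions where it holds: {1, 2, 3, 4} → 4.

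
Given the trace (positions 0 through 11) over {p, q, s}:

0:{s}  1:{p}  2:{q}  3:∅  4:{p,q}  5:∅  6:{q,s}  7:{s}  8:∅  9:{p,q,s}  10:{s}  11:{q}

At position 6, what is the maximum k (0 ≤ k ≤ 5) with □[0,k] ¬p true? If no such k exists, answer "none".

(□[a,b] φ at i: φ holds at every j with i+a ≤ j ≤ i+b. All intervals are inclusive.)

2

¬p must hold from j=6 onward; find where it first fails.
  j=6: holds
  j=7: holds
  j=8: holds
  j=9: fails
Holds on [6,8], so largest k = 2.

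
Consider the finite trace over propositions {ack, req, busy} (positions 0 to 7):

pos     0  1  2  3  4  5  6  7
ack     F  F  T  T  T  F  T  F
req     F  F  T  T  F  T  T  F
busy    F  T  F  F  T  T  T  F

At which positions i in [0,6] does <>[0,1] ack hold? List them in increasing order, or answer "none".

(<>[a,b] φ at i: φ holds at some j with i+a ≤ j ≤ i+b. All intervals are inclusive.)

Evaluate at each i in [0,6]:
  i=0: ✗ (none in [0,1])
  i=1: ✓ (witness j=2)
  i=2: ✓ (witness j=2)
  i=3: ✓ (witness j=3)
  i=4: ✓ (witness j=4)
  i=5: ✓ (witness j=6)
  i=6: ✓ (witness j=6)

1, 2, 3, 4, 5, 6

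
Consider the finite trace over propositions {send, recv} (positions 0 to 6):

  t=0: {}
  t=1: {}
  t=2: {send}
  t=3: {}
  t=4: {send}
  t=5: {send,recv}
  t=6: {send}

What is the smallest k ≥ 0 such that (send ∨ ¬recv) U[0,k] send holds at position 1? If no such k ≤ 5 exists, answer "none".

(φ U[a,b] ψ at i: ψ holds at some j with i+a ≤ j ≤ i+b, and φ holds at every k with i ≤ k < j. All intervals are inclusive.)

1

Need earliest j ≥ 1 with send, and (send ∨ ¬recv) at every k in [1,j-1].
  j=1: rhs fails.
  j=2: rhs holds; lhs holds on [1,1]. k = 1.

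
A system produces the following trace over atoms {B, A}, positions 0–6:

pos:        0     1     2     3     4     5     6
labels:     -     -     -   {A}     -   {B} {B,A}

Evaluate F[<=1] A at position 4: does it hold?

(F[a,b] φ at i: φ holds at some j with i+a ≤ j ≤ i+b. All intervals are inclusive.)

False

Check A at each j in [4,5]:
  j=4: false
  j=5: false
No position in the window satisfies it → formula fails.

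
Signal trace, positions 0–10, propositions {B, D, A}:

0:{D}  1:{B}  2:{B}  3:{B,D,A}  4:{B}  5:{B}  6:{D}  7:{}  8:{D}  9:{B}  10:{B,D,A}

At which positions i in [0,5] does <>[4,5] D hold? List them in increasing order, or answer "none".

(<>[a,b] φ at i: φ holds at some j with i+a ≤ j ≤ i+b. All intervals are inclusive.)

Evaluate at each i in [0,5]:
  i=0: ✗ (none in [4,5])
  i=1: ✓ (witness j=6)
  i=2: ✓ (witness j=6)
  i=3: ✓ (witness j=8)
  i=4: ✓ (witness j=8)
  i=5: ✓ (witness j=10)

1, 2, 3, 4, 5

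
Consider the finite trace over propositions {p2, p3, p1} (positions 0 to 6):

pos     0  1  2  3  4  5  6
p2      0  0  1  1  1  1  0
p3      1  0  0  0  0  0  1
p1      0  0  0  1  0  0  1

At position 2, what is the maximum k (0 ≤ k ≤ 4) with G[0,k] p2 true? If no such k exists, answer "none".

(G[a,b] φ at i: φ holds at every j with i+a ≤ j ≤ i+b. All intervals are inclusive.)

3

p2 must hold from j=2 onward; find where it first fails.
  j=2: holds
  j=3: holds
  j=4: holds
  j=5: holds
  j=6: fails
Holds on [2,5], so largest k = 3.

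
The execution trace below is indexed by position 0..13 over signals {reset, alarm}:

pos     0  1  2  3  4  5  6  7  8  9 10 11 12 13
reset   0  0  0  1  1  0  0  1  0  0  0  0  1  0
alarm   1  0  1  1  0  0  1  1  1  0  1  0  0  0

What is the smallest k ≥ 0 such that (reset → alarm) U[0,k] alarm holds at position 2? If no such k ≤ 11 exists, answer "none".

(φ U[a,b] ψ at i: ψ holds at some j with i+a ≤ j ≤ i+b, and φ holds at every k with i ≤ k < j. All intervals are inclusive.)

Need earliest j ≥ 2 with alarm, and (reset → alarm) at every k in [2,j-1].
  j=2: rhs holds (empty prefix). k = 0.

0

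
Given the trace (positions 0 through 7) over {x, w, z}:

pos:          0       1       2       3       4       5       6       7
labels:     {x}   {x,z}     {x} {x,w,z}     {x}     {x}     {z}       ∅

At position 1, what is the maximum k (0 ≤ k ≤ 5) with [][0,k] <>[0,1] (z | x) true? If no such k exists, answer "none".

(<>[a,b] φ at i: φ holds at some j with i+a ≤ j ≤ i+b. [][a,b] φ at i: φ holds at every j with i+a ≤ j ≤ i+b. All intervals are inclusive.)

<>[0,1] (z | x) must hold from j=1 onward; find where it first fails.
  j=1: holds
  j=2: holds
  j=3: holds
  j=4: holds
  j=5: holds
  j=6: holds
Holds through j=6; largest k = 5.

5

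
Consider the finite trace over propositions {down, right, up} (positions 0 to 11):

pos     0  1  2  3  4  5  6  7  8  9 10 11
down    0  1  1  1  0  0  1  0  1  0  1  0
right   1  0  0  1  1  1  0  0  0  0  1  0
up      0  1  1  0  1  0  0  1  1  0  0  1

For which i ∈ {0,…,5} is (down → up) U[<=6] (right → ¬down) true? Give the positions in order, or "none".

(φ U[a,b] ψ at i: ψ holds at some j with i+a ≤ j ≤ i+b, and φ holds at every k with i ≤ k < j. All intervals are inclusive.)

0, 1, 2, 4, 5

Evaluate at each i in [0,5]:
  i=0: ✓ (rhs at j=0)
  i=1: ✓ (rhs at j=1)
  i=2: ✓ (rhs at j=2)
  i=3: ✗ (lhs fails at k=3 before rhs at j=4)
  i=4: ✓ (rhs at j=4)
  i=5: ✓ (rhs at j=5)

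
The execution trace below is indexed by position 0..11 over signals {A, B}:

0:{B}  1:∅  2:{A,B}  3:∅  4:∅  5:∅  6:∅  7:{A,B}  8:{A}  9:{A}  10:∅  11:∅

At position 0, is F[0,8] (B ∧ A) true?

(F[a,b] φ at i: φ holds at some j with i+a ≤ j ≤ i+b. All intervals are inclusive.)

Check (B ∧ A) at each j in [0,8]:
  j=0: false
  j=1: false
  j=2: true
  j=3: false
  j=4: false
  j=5: false
  j=6: false
  j=7: true
  j=8: false
Found at j=2 → formula holds.

Holds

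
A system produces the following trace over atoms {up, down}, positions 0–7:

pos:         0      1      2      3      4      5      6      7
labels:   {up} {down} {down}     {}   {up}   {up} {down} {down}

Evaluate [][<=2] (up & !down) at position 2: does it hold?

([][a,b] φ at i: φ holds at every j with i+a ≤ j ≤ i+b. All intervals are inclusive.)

False

Check (up & !down) at every j in [2,4]:
  j=2: false
  j=3: false
  j=4: true
Fails at j=2 → formula fails.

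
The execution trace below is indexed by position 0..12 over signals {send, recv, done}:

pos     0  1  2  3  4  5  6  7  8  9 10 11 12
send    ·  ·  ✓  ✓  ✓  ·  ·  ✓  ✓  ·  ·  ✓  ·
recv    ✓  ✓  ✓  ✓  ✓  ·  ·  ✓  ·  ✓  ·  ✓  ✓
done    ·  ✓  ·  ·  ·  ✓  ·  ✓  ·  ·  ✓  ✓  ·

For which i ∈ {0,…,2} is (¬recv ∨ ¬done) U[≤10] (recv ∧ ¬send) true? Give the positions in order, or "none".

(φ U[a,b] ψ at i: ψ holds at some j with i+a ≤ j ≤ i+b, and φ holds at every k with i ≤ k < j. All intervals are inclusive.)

Evaluate at each i in [0,2]:
  i=0: ✓ (rhs at j=0)
  i=1: ✓ (rhs at j=1)
  i=2: ✗ (lhs fails at k=7 before rhs at j=9)

0, 1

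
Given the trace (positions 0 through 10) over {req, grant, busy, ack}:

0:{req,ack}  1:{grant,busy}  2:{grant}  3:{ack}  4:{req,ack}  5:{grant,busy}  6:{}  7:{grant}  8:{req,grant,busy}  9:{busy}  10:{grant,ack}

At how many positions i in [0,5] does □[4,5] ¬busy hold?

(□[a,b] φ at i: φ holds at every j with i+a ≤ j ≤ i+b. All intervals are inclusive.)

1

Evaluate at each i in [0,5]:
  i=0: ✗ (fails at j=5)
  i=1: ✗ (fails at j=5)
  i=2: ✓ (all of [6,7])
  i=3: ✗ (fails at j=8)
  i=4: ✗ (fails at j=8)
  i=5: ✗ (fails at j=9)
Positions where it holds: {2} → 1.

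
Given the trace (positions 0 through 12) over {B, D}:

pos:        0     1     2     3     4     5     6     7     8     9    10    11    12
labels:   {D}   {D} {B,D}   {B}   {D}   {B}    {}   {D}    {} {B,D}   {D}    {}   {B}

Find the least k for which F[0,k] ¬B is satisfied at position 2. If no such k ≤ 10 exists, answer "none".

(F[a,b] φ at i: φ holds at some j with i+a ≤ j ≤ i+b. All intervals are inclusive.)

2

Scan j = 2,3,… for ¬B:
  j=2: fails
  j=3: fails
  j=4: holds
First hit at j=4, so smallest k = 4-2 = 2.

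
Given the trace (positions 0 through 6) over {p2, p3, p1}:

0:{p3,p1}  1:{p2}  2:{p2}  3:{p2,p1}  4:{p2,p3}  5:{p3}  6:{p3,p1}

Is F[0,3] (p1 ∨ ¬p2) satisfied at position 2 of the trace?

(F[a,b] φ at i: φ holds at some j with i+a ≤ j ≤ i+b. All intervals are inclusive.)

Check (p1 ∨ ¬p2) at each j in [2,5]:
  j=2: false
  j=3: true
  j=4: false
  j=5: true
Found at j=3 → formula holds.

Holds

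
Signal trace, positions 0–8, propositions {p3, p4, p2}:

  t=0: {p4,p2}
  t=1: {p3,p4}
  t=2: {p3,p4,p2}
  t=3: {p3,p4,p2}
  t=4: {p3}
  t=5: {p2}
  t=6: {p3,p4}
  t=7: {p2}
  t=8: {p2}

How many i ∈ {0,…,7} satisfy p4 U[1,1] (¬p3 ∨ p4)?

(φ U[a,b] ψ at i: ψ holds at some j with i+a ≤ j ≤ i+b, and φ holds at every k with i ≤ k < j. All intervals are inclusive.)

4

Evaluate at each i in [0,7]:
  i=0: ✓ (rhs at j=1; lhs holds on [0,0])
  i=1: ✓ (rhs at j=2; lhs holds on [1,1])
  i=2: ✓ (rhs at j=3; lhs holds on [2,2])
  i=3: ✗ (no rhs in [4,4])
  i=4: ✗ (lhs fails at k=4 before rhs at j=5)
  i=5: ✗ (lhs fails at k=5 before rhs at j=6)
  i=6: ✓ (rhs at j=7; lhs holds on [6,6])
  i=7: ✗ (lhs fails at k=7 before rhs at j=8)
Positions where it holds: {0, 1, 2, 6} → 4.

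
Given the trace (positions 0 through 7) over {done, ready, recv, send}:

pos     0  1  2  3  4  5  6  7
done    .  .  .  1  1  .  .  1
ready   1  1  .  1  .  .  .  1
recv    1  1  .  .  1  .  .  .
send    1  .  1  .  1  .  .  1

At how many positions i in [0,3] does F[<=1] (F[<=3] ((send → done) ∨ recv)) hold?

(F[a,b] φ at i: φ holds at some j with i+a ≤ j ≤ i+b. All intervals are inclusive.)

Evaluate at each i in [0,3]:
  i=0: ✓ (witness j=0)
  i=1: ✓ (witness j=1)
  i=2: ✓ (witness j=2)
  i=3: ✓ (witness j=3)
Positions where it holds: {0, 1, 2, 3} → 4.

4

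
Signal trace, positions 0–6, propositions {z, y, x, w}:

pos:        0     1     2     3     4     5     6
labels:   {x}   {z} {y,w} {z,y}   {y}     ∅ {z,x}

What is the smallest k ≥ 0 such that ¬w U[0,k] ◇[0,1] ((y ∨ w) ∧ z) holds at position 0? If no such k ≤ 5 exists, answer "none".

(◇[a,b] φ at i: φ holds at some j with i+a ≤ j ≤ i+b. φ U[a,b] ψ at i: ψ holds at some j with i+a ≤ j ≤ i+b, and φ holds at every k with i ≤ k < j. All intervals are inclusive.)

2

Need earliest j ≥ 0 with ◇[0,1] ((y ∨ w) ∧ z), and ¬w at every k in [0,j-1].
  j=0: rhs fails.
  j=1: rhs fails.
  j=2: rhs holds; lhs holds on [0,1]. k = 2.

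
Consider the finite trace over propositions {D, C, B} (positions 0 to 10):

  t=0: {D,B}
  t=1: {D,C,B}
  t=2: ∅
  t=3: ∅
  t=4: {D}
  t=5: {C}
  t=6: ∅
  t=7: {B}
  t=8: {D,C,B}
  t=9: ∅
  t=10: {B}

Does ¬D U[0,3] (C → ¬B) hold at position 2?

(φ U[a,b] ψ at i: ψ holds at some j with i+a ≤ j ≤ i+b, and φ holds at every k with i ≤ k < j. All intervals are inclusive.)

Need some j in [2,5] with (C → ¬B), and ¬D at every k in [2,j-1].
  j=2: (C → ¬B) holds; no prefix to check → satisfied.

Yes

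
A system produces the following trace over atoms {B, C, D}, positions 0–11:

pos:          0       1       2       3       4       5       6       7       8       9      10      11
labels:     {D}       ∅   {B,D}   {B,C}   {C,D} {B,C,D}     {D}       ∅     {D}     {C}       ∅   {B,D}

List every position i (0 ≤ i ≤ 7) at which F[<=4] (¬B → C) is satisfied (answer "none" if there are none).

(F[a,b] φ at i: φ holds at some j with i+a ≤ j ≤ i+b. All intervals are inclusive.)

0, 1, 2, 3, 4, 5, 6, 7

Evaluate at each i in [0,7]:
  i=0: ✓ (witness j=2)
  i=1: ✓ (witness j=2)
  i=2: ✓ (witness j=2)
  i=3: ✓ (witness j=3)
  i=4: ✓ (witness j=4)
  i=5: ✓ (witness j=5)
  i=6: ✓ (witness j=9)
  i=7: ✓ (witness j=9)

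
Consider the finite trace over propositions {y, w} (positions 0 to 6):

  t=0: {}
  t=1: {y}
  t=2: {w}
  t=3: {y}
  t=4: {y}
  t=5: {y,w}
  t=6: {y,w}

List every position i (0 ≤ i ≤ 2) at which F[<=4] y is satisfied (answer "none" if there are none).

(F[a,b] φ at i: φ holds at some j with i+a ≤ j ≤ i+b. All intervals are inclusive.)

0, 1, 2

Evaluate at each i in [0,2]:
  i=0: ✓ (witness j=1)
  i=1: ✓ (witness j=1)
  i=2: ✓ (witness j=3)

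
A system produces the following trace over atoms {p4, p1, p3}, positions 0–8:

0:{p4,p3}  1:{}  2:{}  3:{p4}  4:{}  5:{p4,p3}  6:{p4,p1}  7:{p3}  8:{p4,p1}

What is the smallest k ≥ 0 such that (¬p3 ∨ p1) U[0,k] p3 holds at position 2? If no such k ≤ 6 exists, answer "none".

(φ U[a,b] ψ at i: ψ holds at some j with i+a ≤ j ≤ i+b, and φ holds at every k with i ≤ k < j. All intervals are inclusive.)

Need earliest j ≥ 2 with p3, and (¬p3 ∨ p1) at every k in [2,j-1].
  j=2: rhs fails.
  j=3: rhs fails.
  j=4: rhs fails.
  j=5: rhs holds; lhs holds on [2,4]. k = 3.

3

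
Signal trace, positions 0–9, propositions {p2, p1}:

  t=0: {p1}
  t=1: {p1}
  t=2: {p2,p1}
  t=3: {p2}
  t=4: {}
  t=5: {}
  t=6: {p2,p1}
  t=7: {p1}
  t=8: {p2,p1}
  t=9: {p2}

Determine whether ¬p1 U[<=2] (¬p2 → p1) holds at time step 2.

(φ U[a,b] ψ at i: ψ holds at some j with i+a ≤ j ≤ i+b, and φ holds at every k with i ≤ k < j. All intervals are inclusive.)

Need some j in [2,4] with (¬p2 → p1), and ¬p1 at every k in [2,j-1].
  j=2: (¬p2 → p1) holds; no prefix to check → satisfied.

Holds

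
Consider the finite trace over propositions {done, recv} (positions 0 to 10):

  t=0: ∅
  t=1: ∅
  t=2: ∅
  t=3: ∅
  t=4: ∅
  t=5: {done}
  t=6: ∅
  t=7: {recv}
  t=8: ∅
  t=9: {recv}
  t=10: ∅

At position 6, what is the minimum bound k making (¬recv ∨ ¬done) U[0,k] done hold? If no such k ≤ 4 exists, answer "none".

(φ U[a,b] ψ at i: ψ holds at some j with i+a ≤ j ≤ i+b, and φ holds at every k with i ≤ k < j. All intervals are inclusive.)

Need earliest j ≥ 6 with done, and (¬recv ∨ ¬done) at every k in [6,j-1].
  j=6: rhs fails.
  j=7: rhs fails.
  j=8: rhs fails.
  j=9: rhs fails.
  j=10: rhs fails.
No witness within the range → none.

none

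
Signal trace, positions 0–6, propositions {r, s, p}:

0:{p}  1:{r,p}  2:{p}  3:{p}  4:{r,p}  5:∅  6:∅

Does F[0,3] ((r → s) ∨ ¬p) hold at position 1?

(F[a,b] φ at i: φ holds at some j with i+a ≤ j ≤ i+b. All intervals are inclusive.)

Holds

Check ((r → s) ∨ ¬p) at each j in [1,4]:
  j=1: false
  j=2: true
  j=3: true
  j=4: false
Found at j=2 → formula holds.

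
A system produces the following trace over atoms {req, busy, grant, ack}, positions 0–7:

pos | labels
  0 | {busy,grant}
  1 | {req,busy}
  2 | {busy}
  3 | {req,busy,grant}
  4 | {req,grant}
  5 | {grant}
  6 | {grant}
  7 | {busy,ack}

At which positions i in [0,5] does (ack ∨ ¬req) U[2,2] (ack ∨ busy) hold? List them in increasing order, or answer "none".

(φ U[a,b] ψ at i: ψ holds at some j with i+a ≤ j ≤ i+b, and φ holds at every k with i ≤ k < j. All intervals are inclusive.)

5

Evaluate at each i in [0,5]:
  i=0: ✗ (lhs fails at k=1 before rhs at j=2)
  i=1: ✗ (lhs fails at k=1 before rhs at j=3)
  i=2: ✗ (no rhs in [4,4])
  i=3: ✗ (no rhs in [5,5])
  i=4: ✗ (no rhs in [6,6])
  i=5: ✓ (rhs at j=7; lhs holds on [5,6])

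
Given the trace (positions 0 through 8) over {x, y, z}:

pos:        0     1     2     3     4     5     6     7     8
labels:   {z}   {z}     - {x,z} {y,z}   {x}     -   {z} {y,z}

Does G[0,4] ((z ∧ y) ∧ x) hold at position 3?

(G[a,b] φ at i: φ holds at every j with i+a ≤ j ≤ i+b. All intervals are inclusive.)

Check ((z ∧ y) ∧ x) at every j in [3,7]:
  j=3: false
  j=4: false
  j=5: false
  j=6: false
  j=7: false
Fails at j=3 → formula fails.

Does not hold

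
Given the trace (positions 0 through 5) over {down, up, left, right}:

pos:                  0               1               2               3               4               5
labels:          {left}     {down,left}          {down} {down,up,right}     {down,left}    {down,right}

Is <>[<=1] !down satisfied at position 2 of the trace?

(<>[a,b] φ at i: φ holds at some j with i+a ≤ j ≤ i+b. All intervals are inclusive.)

Does not hold

Check !down at each j in [2,3]:
  j=2: false
  j=3: false
No position in the window satisfies it → formula fails.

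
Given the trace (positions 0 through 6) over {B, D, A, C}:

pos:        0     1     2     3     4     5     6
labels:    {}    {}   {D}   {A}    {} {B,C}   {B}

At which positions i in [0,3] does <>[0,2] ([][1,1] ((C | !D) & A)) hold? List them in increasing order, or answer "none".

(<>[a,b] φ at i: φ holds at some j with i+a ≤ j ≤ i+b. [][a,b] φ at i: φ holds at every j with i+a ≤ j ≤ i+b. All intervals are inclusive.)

Evaluate at each i in [0,3]:
  i=0: ✓ (witness j=2)
  i=1: ✓ (witness j=2)
  i=2: ✓ (witness j=2)
  i=3: ✗ (none in [3,5])

0, 1, 2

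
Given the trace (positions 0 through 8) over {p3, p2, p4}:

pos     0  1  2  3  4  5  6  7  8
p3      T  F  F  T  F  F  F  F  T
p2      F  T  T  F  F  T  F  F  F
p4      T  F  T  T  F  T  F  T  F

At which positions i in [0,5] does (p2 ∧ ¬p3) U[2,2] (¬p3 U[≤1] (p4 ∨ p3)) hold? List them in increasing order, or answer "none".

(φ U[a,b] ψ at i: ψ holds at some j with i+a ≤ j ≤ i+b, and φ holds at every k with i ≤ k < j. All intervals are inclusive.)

Evaluate at each i in [0,5]:
  i=0: ✗ (lhs fails at k=0 before rhs at j=2)
  i=1: ✓ (rhs at j=3; lhs holds on [1,2])
  i=2: ✗ (lhs fails at k=3 before rhs at j=4)
  i=3: ✗ (lhs fails at k=3 before rhs at j=5)
  i=4: ✗ (lhs fails at k=4 before rhs at j=6)
  i=5: ✗ (lhs fails at k=6 before rhs at j=7)

1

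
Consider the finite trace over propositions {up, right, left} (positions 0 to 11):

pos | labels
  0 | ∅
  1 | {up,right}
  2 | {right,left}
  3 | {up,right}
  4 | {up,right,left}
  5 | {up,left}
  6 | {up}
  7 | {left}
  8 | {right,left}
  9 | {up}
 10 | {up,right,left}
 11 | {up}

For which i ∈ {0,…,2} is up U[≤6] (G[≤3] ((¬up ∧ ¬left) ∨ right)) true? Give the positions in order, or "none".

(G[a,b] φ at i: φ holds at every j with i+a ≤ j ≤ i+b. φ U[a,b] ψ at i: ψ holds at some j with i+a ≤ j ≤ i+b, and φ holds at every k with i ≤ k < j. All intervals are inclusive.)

Evaluate at each i in [0,2]:
  i=0: ✓ (rhs at j=0)
  i=1: ✓ (rhs at j=1)
  i=2: ✗ (no rhs in [2,8])

0, 1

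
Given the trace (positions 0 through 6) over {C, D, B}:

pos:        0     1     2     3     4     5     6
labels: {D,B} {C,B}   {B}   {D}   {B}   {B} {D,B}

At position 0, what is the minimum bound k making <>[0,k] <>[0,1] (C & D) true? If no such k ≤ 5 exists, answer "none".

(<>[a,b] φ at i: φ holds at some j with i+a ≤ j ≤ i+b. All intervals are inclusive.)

Scan j = 0,1,… for <>[0,1] (C & D):
  j=0: fails
  j=1: fails
  j=2: fails
  j=3: fails
  j=4: fails
  j=5: fails
No j in [0,5] satisfies it → none.

none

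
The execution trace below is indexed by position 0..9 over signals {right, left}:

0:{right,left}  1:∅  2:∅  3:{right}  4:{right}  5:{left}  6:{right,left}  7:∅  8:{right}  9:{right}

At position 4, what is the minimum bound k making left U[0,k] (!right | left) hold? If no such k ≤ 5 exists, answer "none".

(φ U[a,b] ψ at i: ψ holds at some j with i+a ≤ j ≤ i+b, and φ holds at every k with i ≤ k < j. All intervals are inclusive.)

Need earliest j ≥ 4 with (!right | left), and left at every k in [4,j-1].
  j=4: rhs fails.
  j=5: rhs holds but lhs fails at k=4.
  j=6: rhs holds but lhs fails at k=4.
  j=7: rhs holds but lhs fails at k=4.
  j=8: rhs fails.
  j=9: rhs fails.
No witness within the range → none.

none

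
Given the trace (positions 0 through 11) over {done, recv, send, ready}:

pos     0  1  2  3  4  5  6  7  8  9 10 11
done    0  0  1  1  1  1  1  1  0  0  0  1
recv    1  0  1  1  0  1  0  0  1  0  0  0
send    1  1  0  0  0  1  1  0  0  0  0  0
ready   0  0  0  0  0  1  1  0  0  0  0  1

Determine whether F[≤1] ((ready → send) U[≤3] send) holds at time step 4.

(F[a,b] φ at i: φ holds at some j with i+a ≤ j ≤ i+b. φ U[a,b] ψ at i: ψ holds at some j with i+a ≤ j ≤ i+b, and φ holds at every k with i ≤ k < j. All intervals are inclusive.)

Check ((ready → send) U[≤3] send) at each j in [4,5]:
  j=4: holds
  j=5: holds
Found at j=4 → formula holds.

True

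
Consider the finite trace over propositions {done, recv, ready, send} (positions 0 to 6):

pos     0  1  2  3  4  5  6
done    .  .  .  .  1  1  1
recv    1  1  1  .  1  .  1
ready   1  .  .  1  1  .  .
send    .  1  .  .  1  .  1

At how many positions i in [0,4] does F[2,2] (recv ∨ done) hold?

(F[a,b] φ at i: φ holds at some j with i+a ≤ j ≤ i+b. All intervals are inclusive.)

4

Evaluate at each i in [0,4]:
  i=0: ✓ (witness j=2)
  i=1: ✗ (none in [3,3])
  i=2: ✓ (witness j=4)
  i=3: ✓ (witness j=5)
  i=4: ✓ (witness j=6)
Positions where it holds: {0, 2, 3, 4} → 4.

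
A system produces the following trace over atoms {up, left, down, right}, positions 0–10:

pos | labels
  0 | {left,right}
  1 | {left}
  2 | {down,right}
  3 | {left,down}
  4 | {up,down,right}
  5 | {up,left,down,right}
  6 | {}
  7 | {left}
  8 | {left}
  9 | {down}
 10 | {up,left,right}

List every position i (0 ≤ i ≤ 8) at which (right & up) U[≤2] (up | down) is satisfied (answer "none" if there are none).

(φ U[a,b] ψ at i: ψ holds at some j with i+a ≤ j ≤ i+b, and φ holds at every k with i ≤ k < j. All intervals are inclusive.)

Evaluate at each i in [0,8]:
  i=0: ✗ (lhs fails at k=0 before rhs at j=2)
  i=1: ✗ (lhs fails at k=1 before rhs at j=2)
  i=2: ✓ (rhs at j=2)
  i=3: ✓ (rhs at j=3)
  i=4: ✓ (rhs at j=4)
  i=5: ✓ (rhs at j=5)
  i=6: ✗ (no rhs in [6,8])
  i=7: ✗ (lhs fails at k=7 before rhs at j=9)
  i=8: ✗ (lhs fails at k=8 before rhs at j=9)

2, 3, 4, 5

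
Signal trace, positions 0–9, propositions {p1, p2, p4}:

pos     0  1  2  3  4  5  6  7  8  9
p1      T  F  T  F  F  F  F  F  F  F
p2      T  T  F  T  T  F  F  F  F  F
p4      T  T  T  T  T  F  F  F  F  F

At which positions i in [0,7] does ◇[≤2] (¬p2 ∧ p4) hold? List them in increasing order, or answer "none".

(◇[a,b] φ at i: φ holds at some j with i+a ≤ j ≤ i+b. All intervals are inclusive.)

Evaluate at each i in [0,7]:
  i=0: ✓ (witness j=2)
  i=1: ✓ (witness j=2)
  i=2: ✓ (witness j=2)
  i=3: ✗ (none in [3,5])
  i=4: ✗ (none in [4,6])
  i=5: ✗ (none in [5,7])
  i=6: ✗ (none in [6,8])
  i=7: ✗ (none in [7,9])

0, 1, 2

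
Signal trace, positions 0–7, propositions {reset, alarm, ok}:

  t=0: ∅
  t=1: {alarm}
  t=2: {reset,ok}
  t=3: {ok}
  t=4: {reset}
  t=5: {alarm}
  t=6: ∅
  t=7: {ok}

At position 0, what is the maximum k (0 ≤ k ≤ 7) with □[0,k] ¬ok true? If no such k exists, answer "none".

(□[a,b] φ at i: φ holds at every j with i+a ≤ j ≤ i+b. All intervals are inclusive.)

¬ok must hold from j=0 onward; find where it first fails.
  j=0: holds
  j=1: holds
  j=2: fails
Holds on [0,1], so largest k = 1.

1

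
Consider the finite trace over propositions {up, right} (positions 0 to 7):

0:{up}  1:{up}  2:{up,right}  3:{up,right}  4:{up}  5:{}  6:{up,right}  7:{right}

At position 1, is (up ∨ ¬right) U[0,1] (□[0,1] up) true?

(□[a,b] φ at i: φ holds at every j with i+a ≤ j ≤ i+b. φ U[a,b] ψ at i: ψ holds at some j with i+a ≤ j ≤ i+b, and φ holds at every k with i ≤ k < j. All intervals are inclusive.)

Need some j in [1,2] with □[0,1] up, and (up ∨ ¬right) at every k in [1,j-1].
  j=1: □[0,1] up holds; no prefix to check → satisfied.

Yes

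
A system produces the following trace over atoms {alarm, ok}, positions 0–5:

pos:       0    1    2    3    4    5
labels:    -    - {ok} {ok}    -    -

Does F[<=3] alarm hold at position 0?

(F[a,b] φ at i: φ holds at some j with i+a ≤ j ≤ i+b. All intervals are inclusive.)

False

Check alarm at each j in [0,3]:
  j=0: false
  j=1: false
  j=2: false
  j=3: false
No position in the window satisfies it → formula fails.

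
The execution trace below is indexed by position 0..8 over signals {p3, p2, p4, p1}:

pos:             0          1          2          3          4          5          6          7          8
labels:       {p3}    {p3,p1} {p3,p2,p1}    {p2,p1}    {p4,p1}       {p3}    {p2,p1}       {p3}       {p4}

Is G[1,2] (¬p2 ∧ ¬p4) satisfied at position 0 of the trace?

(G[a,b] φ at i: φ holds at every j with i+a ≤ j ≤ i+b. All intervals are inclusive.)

Check (¬p2 ∧ ¬p4) at every j in [1,2]:
  j=1: true
  j=2: false
Fails at j=2 → formula fails.

Does not hold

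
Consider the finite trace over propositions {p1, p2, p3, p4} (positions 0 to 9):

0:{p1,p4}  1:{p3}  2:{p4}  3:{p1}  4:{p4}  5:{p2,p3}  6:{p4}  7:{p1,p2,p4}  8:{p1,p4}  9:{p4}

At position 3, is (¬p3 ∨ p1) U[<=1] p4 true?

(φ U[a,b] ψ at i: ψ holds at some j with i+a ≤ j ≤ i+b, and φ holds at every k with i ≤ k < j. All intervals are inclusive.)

Holds

Need some j in [3,4] with p4, and (¬p3 ∨ p1) at every k in [3,j-1].
  j=3: p4 false.
  j=4: p4 holds; (¬p3 ∨ p1) holds at every k in [3,3] → satisfied.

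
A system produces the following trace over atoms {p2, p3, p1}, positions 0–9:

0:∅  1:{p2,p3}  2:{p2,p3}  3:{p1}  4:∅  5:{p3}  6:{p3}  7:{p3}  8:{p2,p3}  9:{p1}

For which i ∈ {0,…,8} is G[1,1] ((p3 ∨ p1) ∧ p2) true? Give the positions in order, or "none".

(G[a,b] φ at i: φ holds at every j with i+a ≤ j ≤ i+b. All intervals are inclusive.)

0, 1, 7

Evaluate at each i in [0,8]:
  i=0: ✓ (all of [1,1])
  i=1: ✓ (all of [2,2])
  i=2: ✗ (fails at j=3)
  i=3: ✗ (fails at j=4)
  i=4: ✗ (fails at j=5)
  i=5: ✗ (fails at j=6)
  i=6: ✗ (fails at j=7)
  i=7: ✓ (all of [8,8])
  i=8: ✗ (fails at j=9)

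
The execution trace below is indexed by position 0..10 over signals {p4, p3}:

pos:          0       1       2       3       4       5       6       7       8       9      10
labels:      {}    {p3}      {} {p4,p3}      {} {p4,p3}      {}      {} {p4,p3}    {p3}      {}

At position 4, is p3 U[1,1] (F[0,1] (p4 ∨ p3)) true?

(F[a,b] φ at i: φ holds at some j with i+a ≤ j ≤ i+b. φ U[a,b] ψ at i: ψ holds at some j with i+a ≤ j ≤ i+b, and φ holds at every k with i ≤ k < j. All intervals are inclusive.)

Does not hold

Need some j in [5,5] with F[0,1] (p4 ∨ p3), and p3 at every k in [4,j-1].
  j=5: F[0,1] (p4 ∨ p3) holds, but p3 fails at k=4 → not this j.
No j in the window works → until fails.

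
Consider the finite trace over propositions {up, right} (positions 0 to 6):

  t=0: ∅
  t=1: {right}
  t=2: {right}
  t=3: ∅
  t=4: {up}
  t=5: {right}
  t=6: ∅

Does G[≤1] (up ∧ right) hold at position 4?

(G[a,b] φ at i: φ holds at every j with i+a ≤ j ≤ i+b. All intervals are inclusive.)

Check (up ∧ right) at every j in [4,5]:
  j=4: false
  j=5: false
Fails at j=4 → formula fails.

Does not hold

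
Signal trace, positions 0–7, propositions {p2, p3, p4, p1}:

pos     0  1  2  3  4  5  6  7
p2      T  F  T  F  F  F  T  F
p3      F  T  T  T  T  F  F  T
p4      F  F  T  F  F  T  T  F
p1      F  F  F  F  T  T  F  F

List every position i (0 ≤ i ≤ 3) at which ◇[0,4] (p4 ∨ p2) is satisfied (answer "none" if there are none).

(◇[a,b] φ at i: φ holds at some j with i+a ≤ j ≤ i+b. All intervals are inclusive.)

Evaluate at each i in [0,3]:
  i=0: ✓ (witness j=0)
  i=1: ✓ (witness j=2)
  i=2: ✓ (witness j=2)
  i=3: ✓ (witness j=5)

0, 1, 2, 3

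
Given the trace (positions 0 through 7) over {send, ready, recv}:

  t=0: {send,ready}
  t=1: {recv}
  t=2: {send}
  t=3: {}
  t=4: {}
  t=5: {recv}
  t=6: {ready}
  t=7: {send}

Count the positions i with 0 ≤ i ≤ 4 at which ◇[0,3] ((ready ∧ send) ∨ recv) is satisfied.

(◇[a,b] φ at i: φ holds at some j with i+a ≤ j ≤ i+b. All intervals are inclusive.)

5

Evaluate at each i in [0,4]:
  i=0: ✓ (witness j=0)
  i=1: ✓ (witness j=1)
  i=2: ✓ (witness j=5)
  i=3: ✓ (witness j=5)
  i=4: ✓ (witness j=5)
Positions where it holds: {0, 1, 2, 3, 4} → 5.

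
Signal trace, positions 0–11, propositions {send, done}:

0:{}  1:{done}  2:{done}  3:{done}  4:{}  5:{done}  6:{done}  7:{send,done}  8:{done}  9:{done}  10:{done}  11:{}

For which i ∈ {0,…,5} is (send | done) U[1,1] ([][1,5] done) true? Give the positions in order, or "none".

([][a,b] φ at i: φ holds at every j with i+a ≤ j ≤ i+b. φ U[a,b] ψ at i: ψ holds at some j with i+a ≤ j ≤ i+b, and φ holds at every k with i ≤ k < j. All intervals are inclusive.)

3

Evaluate at each i in [0,5]:
  i=0: ✗ (no rhs in [1,1])
  i=1: ✗ (no rhs in [2,2])
  i=2: ✗ (no rhs in [3,3])
  i=3: ✓ (rhs at j=4; lhs holds on [3,3])
  i=4: ✗ (lhs fails at k=4 before rhs at j=5)
  i=5: ✗ (no rhs in [6,6])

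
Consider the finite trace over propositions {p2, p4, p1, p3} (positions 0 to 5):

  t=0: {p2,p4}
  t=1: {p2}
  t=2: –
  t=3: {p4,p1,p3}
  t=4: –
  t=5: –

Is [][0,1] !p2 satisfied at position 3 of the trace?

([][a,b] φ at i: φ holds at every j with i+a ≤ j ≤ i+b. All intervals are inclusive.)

Yes

Check !p2 at every j in [3,4]:
  j=3: true
  j=4: true
All positions satisfy it → formula holds.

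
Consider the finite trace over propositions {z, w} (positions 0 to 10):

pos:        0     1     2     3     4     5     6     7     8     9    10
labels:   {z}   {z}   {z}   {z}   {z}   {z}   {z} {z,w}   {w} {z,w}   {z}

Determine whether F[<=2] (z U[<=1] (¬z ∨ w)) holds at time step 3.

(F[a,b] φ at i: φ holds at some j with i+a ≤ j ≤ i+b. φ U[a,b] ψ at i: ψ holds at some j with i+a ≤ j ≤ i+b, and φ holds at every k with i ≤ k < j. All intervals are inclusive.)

Check (z U[<=1] (¬z ∨ w)) at each j in [3,5]:
  j=3: fails
  j=4: fails
  j=5: fails
No position in the window satisfies it → formula fails.

Does not hold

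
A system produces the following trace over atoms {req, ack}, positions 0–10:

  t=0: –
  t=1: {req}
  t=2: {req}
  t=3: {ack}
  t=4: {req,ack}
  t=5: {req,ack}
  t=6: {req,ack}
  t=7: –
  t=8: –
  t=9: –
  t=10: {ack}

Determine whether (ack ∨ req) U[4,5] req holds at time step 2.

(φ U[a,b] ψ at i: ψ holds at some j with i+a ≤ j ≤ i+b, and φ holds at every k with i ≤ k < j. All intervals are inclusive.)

Holds

Need some j in [6,7] with req, and (ack ∨ req) at every k in [2,j-1].
  j=6: req holds; (ack ∨ req) holds at every k in [2,5] → satisfied.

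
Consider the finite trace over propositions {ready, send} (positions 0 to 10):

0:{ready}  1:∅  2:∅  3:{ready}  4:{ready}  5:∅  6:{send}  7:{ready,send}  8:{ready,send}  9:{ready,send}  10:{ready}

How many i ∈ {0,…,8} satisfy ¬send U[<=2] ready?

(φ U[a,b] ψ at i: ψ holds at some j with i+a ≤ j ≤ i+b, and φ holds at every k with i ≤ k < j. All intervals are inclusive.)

Evaluate at each i in [0,8]:
  i=0: ✓ (rhs at j=0)
  i=1: ✓ (rhs at j=3; lhs holds on [1,2])
  i=2: ✓ (rhs at j=3; lhs holds on [2,2])
  i=3: ✓ (rhs at j=3)
  i=4: ✓ (rhs at j=4)
  i=5: ✗ (lhs fails at k=6 before rhs at j=7)
  i=6: ✗ (lhs fails at k=6 before rhs at j=7)
  i=7: ✓ (rhs at j=7)
  i=8: ✓ (rhs at j=8)
Positions where it holds: {0, 1, 2, 3, 4, 7, 8} → 7.

7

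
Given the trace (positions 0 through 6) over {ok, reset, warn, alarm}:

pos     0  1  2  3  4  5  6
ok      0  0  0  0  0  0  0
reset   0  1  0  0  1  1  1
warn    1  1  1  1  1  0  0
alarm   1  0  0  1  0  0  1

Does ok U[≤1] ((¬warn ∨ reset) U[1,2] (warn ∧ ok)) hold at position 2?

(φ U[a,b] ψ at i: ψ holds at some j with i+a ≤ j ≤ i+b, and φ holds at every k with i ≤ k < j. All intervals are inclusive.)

Does not hold

Need some j in [2,3] with ((¬warn ∨ reset) U[1,2] (warn ∧ ok)), and ok at every k in [2,j-1].
  j=2: ((¬warn ∨ reset) U[1,2] (warn ∧ ok)) — fails.
  j=3: ((¬warn ∨ reset) U[1,2] (warn ∧ ok)) — fails.
No j in the window works → until fails.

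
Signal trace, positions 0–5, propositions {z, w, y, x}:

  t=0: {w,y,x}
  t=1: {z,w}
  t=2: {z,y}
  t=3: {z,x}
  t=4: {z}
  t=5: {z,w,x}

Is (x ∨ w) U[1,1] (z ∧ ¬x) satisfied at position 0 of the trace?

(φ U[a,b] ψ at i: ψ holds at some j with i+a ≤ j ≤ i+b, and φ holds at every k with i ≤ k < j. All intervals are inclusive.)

Yes

Need some j in [1,1] with (z ∧ ¬x), and (x ∨ w) at every k in [0,j-1].
  j=1: (z ∧ ¬x) holds; (x ∨ w) holds at every k in [0,0] → satisfied.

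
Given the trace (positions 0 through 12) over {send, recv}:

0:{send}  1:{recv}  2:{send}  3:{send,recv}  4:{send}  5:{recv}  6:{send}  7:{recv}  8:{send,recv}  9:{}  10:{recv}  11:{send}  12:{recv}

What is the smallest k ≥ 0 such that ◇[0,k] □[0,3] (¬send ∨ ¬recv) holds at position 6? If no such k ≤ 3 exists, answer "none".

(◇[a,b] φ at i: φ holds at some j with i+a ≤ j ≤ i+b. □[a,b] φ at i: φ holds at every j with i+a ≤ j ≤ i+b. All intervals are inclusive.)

Scan j = 6,7,… for □[0,3] (¬send ∨ ¬recv):
  j=6: fails
  j=7: fails
  j=8: fails
  j=9: holds
First hit at j=9, so smallest k = 9-6 = 3.

3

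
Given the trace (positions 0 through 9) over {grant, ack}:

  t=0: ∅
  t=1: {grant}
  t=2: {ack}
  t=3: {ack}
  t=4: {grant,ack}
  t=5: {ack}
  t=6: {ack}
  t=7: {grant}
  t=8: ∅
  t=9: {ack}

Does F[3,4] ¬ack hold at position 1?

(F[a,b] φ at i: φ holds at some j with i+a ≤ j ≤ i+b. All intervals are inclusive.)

No

Check ¬ack at each j in [4,5]:
  j=4: false
  j=5: false
No position in the window satisfies it → formula fails.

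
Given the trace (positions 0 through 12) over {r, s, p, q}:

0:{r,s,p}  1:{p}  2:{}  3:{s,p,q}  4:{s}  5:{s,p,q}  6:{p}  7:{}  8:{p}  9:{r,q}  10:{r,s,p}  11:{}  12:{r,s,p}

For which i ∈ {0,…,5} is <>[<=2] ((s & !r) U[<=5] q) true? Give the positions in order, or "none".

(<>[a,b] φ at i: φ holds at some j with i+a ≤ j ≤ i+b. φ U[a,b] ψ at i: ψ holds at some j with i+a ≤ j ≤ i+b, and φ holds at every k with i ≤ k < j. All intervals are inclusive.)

1, 2, 3, 4, 5

Evaluate at each i in [0,5]:
  i=0: ✗ (none in [0,2])
  i=1: ✓ (witness j=3)
  i=2: ✓ (witness j=3)
  i=3: ✓ (witness j=3)
  i=4: ✓ (witness j=4)
  i=5: ✓ (witness j=5)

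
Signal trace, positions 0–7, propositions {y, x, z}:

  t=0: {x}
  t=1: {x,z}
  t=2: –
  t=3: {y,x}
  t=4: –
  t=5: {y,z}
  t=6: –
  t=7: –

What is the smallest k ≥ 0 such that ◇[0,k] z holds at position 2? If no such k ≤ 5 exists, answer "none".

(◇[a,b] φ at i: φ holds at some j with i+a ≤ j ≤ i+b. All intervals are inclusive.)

3

Scan j = 2,3,… for z:
  j=2: fails
  j=3: fails
  j=4: fails
  j=5: holds
First hit at j=5, so smallest k = 5-2 = 3.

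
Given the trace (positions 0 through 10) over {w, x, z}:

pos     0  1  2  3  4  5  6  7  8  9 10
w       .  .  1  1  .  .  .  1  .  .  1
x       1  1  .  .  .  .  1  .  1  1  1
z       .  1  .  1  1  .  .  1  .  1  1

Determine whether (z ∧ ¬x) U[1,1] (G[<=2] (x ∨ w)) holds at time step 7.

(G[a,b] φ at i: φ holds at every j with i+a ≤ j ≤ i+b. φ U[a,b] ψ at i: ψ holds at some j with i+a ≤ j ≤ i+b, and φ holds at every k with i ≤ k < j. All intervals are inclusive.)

Yes

Need some j in [8,8] with G[<=2] (x ∨ w), and (z ∧ ¬x) at every k in [7,j-1].
  j=8: G[<=2] (x ∨ w) holds; (z ∧ ¬x) holds at every k in [7,7] → satisfied.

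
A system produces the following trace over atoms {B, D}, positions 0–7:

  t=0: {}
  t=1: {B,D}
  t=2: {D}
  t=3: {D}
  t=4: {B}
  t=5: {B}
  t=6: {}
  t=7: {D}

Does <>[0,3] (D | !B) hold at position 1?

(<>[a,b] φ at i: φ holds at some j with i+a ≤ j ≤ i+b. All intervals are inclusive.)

Yes

Check (D | !B) at each j in [1,4]:
  j=1: true
  j=2: true
  j=3: true
  j=4: false
Found at j=1 → formula holds.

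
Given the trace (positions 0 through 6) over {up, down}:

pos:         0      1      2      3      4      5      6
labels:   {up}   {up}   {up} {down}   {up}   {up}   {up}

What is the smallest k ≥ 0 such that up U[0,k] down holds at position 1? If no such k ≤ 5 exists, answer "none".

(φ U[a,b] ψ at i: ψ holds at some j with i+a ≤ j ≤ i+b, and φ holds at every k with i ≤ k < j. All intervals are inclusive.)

2

Need earliest j ≥ 1 with down, and up at every k in [1,j-1].
  j=1: rhs fails.
  j=2: rhs fails.
  j=3: rhs holds; lhs holds on [1,2]. k = 2.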